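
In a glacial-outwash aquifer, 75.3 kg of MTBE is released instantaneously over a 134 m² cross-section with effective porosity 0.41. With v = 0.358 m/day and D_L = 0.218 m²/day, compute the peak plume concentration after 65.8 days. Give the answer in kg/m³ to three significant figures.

0.102 kg/m³

The peak of an instantaneous 1D plume sits at x = vt; there the Gaussian factor is 1 and C_max = M/(n_e·A·√(4πDt)), where n_e·A is the pore area the mass is dissolved in.
√(4πDt) = √(4π × 0.218 × 65.8) = 13.43 m, so C_max = 75.3/(0.41 × 134 × 13.43) = 0.102 kg/m³.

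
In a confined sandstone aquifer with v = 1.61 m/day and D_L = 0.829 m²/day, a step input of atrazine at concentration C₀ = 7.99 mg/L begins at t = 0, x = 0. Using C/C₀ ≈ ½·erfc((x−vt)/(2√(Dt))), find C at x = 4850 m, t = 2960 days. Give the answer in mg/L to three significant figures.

0.912 mg/L

For a continuous step input, C/C₀ ≈ ½·erfc((x−vt)/(2√(Dt))).
vt = 1.61 × 2960 = 4765.6 m and 2√(Dt) = 2√(0.829 × 2960) = 99.07 m.
Argument (x−vt)/(2√(Dt)) = (4850 − 4765.6)/99.07 = 0.8519; ½·erfc(0.8519) = 0.1141.
C = 7.99 × 0.1141 = 0.912 mg/L.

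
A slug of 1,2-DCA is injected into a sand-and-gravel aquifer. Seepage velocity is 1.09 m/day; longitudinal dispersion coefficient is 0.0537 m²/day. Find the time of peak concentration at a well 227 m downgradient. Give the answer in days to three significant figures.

For the 1D instantaneous-source solution, setting ∂C/∂t = 0 at fixed x gives v²t² + 2Dt − x² = 0, so t = (√(D² + v²x²) − D)/v².
√(D² + v²x²) = √(0.0537² + 1.09² × 227²) = 247.4; v² = 1.1881.
t = (247.4 − 0.0537)/1.1881 = 208 days (vs. the pure-advection estimate x/v = 208 d).

208 days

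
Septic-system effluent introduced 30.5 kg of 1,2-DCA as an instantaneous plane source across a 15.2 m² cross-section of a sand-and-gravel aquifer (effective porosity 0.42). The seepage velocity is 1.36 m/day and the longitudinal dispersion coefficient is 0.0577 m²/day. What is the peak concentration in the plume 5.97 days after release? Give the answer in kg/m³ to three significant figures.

2.30 kg/m³

The peak of an instantaneous 1D plume sits at x = vt; there the Gaussian factor is 1 and C_max = M/(n_e·A·√(4πDt)), where n_e·A is the pore area the mass is dissolved in.
√(4πDt) = √(4π × 0.0577 × 5.97) = 2.081 m, so C_max = 30.5/(0.42 × 15.2 × 2.081) = 2.30 kg/m³.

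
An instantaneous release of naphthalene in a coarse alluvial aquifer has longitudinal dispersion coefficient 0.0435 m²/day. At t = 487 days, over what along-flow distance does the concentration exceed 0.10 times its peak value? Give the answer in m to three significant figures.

27.9 m

The plume is Gaussian with σ = √(2Dt) = √(2 × 0.0435 × 487) = 6.509 m.
C/C_peak = exp(−Δx²/(2σ²)) = 0.10 ⇒ Δx = σ·√(−2 ln 0.10) = 6.509 × 2.146 = 13.97 m.
Width = 2Δx = 27.9 m.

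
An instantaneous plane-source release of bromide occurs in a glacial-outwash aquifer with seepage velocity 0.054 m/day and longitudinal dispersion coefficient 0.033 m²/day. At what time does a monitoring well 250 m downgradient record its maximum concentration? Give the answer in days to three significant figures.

For the 1D instantaneous-source solution, setting ∂C/∂t = 0 at fixed x gives v²t² + 2Dt − x² = 0, so t = (√(D² + v²x²) − D)/v².
√(D² + v²x²) = √(0.033² + 0.054² × 250²) = 13.50; v² = 0.002916.
t = (13.50 − 0.033)/0.002916 = 4620 days (vs. the pure-advection estimate x/v = 4630 d).

4620 days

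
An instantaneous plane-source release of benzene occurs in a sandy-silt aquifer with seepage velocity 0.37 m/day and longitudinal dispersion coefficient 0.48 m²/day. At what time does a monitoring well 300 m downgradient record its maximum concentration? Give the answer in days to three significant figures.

807 days

For the 1D instantaneous-source solution, setting ∂C/∂t = 0 at fixed x gives v²t² + 2Dt − x² = 0, so t = (√(D² + v²x²) − D)/v².
√(D² + v²x²) = √(0.48² + 0.37² × 300²) = 111.0; v² = 0.1369.
t = (111.0 − 0.48)/0.1369 = 807 days (vs. the pure-advection estimate x/v = 811 d).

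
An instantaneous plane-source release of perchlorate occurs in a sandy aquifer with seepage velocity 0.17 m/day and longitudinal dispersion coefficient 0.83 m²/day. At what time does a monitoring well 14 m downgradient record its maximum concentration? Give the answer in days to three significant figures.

For the 1D instantaneous-source solution, setting ∂C/∂t = 0 at fixed x gives v²t² + 2Dt − x² = 0, so t = (√(D² + v²x²) − D)/v².
√(D² + v²x²) = √(0.83² + 0.17² × 14²) = 2.521; v² = 0.0289.
t = (2.521 − 0.83)/0.0289 = 58.5 days (vs. the pure-advection estimate x/v = 82.4 d).

58.5 days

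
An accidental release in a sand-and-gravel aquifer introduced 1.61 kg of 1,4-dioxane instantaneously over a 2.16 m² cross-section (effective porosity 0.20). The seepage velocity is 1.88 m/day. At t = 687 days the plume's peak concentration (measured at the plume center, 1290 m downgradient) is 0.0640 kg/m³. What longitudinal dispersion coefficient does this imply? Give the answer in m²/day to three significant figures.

0.393 m²/day

At the plume center C_max = M/(n_e·A·√(4πDt)), so D = M²/(4πt·(n_e·A·C_max)²).
n_e·A·C_max = 0.20 × 2.16 × 0.0640 = 0.02765 kg/m.
D = 1.61²/(4π × 687 × 0.02765²) = 0.393 m²/day.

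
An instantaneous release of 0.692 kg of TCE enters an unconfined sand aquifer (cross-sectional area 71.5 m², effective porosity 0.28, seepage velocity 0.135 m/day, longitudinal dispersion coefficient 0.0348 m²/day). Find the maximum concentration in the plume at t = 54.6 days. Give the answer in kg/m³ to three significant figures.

The peak of an instantaneous 1D plume sits at x = vt; there the Gaussian factor is 1 and C_max = M/(n_e·A·√(4πDt)), where n_e·A is the pore area the mass is dissolved in.
√(4πDt) = √(4π × 0.0348 × 54.6) = 4.886 m, so C_max = 0.692/(0.28 × 71.5 × 4.886) = 0.00707 kg/m³.

0.00707 kg/m³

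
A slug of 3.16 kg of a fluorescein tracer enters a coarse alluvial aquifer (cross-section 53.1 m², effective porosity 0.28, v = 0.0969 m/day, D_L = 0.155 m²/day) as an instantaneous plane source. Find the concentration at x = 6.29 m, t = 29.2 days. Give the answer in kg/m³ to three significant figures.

0.0145 kg/m³

For an instantaneous plane source, C(x,t) = M/(n_e·A·√(4πDt)) · exp(−(x−vt)²/(4Dt)), with n_e·A the pore (flow) area.
Plume center vt = 0.0969 × 29.2 = 2.82948 m, so the well at 6.29 m is 3.46052 m downgradient of the peak.
√(4πDt) = 7.542 m, giving peak height M/(n_e·A·√(4πDt)) = 3.16/(0.28 × 53.1 × 7.542) = 0.02818 kg/m³.
(x−vt)²/(4Dt) = (3.46052)²/(4 × 0.155 × 29.2) = 0.6615; exp(−0.6615) = 0.5161.
C = 0.02818 × 0.5161 = 0.0145 kg/m³.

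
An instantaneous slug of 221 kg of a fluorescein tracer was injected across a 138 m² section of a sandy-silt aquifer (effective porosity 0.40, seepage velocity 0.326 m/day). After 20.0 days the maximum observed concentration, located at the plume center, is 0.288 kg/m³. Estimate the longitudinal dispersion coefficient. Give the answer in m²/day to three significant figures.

0.769 m²/day

At the plume center C_max = M/(n_e·A·√(4πDt)), so D = M²/(4πt·(n_e·A·C_max)²).
n_e·A·C_max = 0.40 × 138 × 0.288 = 15.90 kg/m.
D = 221²/(4π × 20.0 × 15.90²) = 0.769 m²/day.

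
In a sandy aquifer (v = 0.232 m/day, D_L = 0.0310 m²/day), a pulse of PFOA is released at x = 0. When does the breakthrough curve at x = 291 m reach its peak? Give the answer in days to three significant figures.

1250 days

For the 1D instantaneous-source solution, setting ∂C/∂t = 0 at fixed x gives v²t² + 2Dt − x² = 0, so t = (√(D² + v²x²) − D)/v².
√(D² + v²x²) = √(0.0310² + 0.232² × 291²) = 67.51; v² = 0.053824.
t = (67.51 − 0.0310)/0.053824 = 1250 days (vs. the pure-advection estimate x/v = 1250 d).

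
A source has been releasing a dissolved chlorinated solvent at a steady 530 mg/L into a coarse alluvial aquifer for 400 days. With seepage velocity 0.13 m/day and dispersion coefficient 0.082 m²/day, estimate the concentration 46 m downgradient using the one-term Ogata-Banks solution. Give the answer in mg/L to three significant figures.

408 mg/L

For a continuous step input, C/C₀ ≈ ½·erfc((x−vt)/(2√(Dt))).
vt = 0.13 × 400 = 52 m and 2√(Dt) = 2√(0.082 × 400) = 11.45 m.
Argument (x−vt)/(2√(Dt)) = (46 − 52)/11.45 = -0.5240; ½·erfc(-0.5240) = 0.7707.
C = 530 × 0.7707 = 408 mg/L.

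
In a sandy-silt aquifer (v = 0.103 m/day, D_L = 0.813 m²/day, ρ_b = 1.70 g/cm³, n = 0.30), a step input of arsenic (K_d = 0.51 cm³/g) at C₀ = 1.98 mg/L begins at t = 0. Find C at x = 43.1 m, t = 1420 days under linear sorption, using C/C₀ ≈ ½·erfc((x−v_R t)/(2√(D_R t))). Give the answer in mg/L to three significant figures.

0.813 mg/L

Retardation factor R = 1 + ρ_b·K_d/n = 1 + 1.70 × 0.51/0.30 = 3.890.
Sorption retards both mechanisms: v_R = v/R = 0.02648 m/day, D_R = D/R = 0.2090 m²/day.
v_R·t = 0.02648 × 1420 = 37.6016 m; 2√(D_R t) = 34.45 m; argument = (43.1 − 37.6016)/34.45 = 0.1596.
C = C₀ × ½·erfc(0.1596) = 1.98 × 0.4107 = 0.813 mg/L.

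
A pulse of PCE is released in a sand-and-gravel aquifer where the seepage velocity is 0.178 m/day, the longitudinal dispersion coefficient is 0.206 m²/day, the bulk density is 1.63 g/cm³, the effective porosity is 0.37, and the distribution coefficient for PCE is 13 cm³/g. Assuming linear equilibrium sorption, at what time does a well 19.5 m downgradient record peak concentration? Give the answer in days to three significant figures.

6020 days

Retardation factor R = 1 + ρ_b·K_d/n = 1 + 1.63 × 13/0.37 = 58.27.
Sorption retards both mechanisms: v_R = v/R = 0.003055 m/day, D_R = D/R = 0.003535 m²/day.
Peak time from v_R²t² + 2D_R t − x² = 0: t = (√(D_R² + v_R²x²) − D_R)/v_R².
√(D_R² + v_R²x²) = √(0.003535² + 0.003055² × 19.5²) = 0.05968; v_R² = 9.333e-06.
t = (0.05968 − 0.003535)/9.333e-06 = 6020 days.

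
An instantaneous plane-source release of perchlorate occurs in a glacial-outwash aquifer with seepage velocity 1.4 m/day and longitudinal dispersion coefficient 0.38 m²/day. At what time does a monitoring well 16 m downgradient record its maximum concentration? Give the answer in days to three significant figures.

11.2 days

For the 1D instantaneous-source solution, setting ∂C/∂t = 0 at fixed x gives v²t² + 2Dt − x² = 0, so t = (√(D² + v²x²) − D)/v².
√(D² + v²x²) = √(0.38² + 1.4² × 16²) = 22.40; v² = 1.96.
t = (22.40 − 0.38)/1.96 = 11.2 days (vs. the pure-advection estimate x/v = 11.4 d).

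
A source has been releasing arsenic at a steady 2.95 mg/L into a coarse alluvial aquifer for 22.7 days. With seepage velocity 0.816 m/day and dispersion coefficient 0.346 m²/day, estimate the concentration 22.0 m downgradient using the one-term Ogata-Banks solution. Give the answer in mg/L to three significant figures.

0.561 mg/L

For a continuous step input, C/C₀ ≈ ½·erfc((x−vt)/(2√(Dt))).
vt = 0.816 × 22.7 = 18.5232 m and 2√(Dt) = 2√(0.346 × 22.7) = 5.605 m.
Argument (x−vt)/(2√(Dt)) = (22.0 − 18.5232)/5.605 = 0.6203; ½·erfc(0.6203) = 0.1902.
C = 2.95 × 0.1902 = 0.561 mg/L.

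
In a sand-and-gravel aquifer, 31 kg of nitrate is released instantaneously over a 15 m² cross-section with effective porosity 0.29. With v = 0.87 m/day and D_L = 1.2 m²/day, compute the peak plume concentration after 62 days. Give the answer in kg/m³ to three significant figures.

The peak of an instantaneous 1D plume sits at x = vt; there the Gaussian factor is 1 and C_max = M/(n_e·A·√(4πDt)), where n_e·A is the pore area the mass is dissolved in.
√(4πDt) = √(4π × 1.2 × 62) = 30.58 m, so C_max = 31/(0.29 × 15 × 30.58) = 0.233 kg/m³.

0.233 kg/m³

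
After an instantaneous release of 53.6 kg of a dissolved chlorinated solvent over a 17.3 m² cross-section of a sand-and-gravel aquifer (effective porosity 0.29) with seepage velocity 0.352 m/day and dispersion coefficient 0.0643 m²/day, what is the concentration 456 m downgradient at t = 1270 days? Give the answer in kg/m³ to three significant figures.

0.261 kg/m³

For an instantaneous plane source, C(x,t) = M/(n_e·A·√(4πDt)) · exp(−(x−vt)²/(4Dt)), with n_e·A the pore (flow) area.
Plume center vt = 0.352 × 1270 = 447.04 m, so the well at 456 m is 8.96 m downgradient of the peak.
√(4πDt) = 32.03 m, giving peak height M/(n_e·A·√(4πDt)) = 53.6/(0.29 × 17.3 × 32.03) = 0.3336 kg/m³.
(x−vt)²/(4Dt) = (8.96)²/(4 × 0.0643 × 1270) = 0.2458; exp(−0.2458) = 0.7821.
C = 0.3336 × 0.7821 = 0.261 kg/m³.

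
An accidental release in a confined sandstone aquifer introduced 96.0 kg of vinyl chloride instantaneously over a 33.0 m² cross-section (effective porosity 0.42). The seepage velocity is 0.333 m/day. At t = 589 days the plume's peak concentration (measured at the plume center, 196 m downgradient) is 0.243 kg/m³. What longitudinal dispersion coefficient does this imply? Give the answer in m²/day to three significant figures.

At the plume center C_max = M/(n_e·A·√(4πDt)), so D = M²/(4πt·(n_e·A·C_max)²).
n_e·A·C_max = 0.42 × 33.0 × 0.243 = 3.368 kg/m.
D = 96.0²/(4π × 589 × 3.368²) = 0.110 m²/day.

0.110 m²/day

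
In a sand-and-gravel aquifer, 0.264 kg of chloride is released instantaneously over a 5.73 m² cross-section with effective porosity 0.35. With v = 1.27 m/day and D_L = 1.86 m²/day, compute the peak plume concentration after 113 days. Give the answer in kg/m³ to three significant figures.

The peak of an instantaneous 1D plume sits at x = vt; there the Gaussian factor is 1 and C_max = M/(n_e·A·√(4πDt)), where n_e·A is the pore area the mass is dissolved in.
√(4πDt) = √(4π × 1.86 × 113) = 51.39 m, so C_max = 0.264/(0.35 × 5.73 × 51.39) = 0.00256 kg/m³.

0.00256 kg/m³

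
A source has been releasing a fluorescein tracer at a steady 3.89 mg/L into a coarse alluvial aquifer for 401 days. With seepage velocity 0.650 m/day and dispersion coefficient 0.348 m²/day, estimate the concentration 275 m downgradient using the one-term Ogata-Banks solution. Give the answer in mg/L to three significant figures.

For a continuous step input, C/C₀ ≈ ½·erfc((x−vt)/(2√(Dt))).
vt = 0.650 × 401 = 260.65 m and 2√(Dt) = 2√(0.348 × 401) = 23.63 m.
Argument (x−vt)/(2√(Dt)) = (275 − 260.65)/23.63 = 0.6073; ½·erfc(0.6073) = 0.1952.
C = 3.89 × 0.1952 = 0.759 mg/L.

0.759 mg/L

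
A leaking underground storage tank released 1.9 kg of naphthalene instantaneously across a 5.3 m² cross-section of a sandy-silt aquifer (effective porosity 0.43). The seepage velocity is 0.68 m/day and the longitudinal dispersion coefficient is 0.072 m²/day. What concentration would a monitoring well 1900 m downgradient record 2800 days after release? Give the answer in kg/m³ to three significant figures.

0.0162 kg/m³

For an instantaneous plane source, C(x,t) = M/(n_e·A·√(4πDt)) · exp(−(x−vt)²/(4Dt)), with n_e·A the pore (flow) area.
Plume center vt = 0.68 × 2800 = 1904 m, so the well at 1900 m is 4 m upgradient of the peak.
√(4πDt) = 50.33 m, giving peak height M/(n_e·A·√(4πDt)) = 1.9/(0.43 × 5.3 × 50.33) = 0.01656 kg/m³.
(x−vt)²/(4Dt) = (-4)²/(4 × 0.072 × 2800) = 0.01984; exp(−0.01984) = 0.9804.
C = 0.01656 × 0.9804 = 0.0162 kg/m³.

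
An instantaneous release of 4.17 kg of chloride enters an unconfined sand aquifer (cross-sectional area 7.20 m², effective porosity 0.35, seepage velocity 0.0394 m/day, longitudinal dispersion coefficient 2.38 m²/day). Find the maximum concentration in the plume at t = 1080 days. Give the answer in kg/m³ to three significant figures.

0.00921 kg/m³

The peak of an instantaneous 1D plume sits at x = vt; there the Gaussian factor is 1 and C_max = M/(n_e·A·√(4πDt)), where n_e·A is the pore area the mass is dissolved in.
√(4πDt) = √(4π × 2.38 × 1080) = 179.7 m, so C_max = 4.17/(0.35 × 7.20 × 179.7) = 0.00921 kg/m³.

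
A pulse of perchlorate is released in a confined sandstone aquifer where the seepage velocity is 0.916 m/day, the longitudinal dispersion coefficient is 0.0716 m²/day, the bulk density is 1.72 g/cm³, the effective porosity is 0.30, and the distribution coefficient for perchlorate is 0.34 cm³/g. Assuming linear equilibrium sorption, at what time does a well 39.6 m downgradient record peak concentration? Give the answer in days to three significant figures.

127 days

Retardation factor R = 1 + ρ_b·K_d/n = 1 + 1.72 × 0.34/0.30 = 2.949.
Sorption retards both mechanisms: v_R = v/R = 0.3106 m/day, D_R = D/R = 0.02428 m²/day.
Peak time from v_R²t² + 2D_R t − x² = 0: t = (√(D_R² + v_R²x²) − D_R)/v_R².
√(D_R² + v_R²x²) = √(0.02428² + 0.3106² × 39.6²) = 12.30; v_R² = 0.09647.
t = (12.30 − 0.02428)/0.09647 = 127 days.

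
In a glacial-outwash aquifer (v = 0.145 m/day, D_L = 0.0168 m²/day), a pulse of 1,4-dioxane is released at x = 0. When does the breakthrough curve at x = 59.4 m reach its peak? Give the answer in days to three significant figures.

409 days

For the 1D instantaneous-source solution, setting ∂C/∂t = 0 at fixed x gives v²t² + 2Dt − x² = 0, so t = (√(D² + v²x²) − D)/v².
√(D² + v²x²) = √(0.0168² + 0.145² × 59.4²) = 8.613; v² = 0.021025.
t = (8.613 − 0.0168)/0.021025 = 409 days (vs. the pure-advection estimate x/v = 410 d).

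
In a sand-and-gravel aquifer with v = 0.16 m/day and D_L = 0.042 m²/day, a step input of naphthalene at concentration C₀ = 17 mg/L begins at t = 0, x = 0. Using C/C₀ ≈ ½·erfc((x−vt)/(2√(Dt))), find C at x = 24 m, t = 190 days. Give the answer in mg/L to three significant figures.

For a continuous step input, C/C₀ ≈ ½·erfc((x−vt)/(2√(Dt))).
vt = 0.16 × 190 = 30.4 m and 2√(Dt) = 2√(0.042 × 190) = 5.650 m.
Argument (x−vt)/(2√(Dt)) = (24 − 30.4)/5.650 = -1.133; ½·erfc(-1.133) = 0.9455.
C = 17 × 0.9455 = 16.1 mg/L.

16.1 mg/L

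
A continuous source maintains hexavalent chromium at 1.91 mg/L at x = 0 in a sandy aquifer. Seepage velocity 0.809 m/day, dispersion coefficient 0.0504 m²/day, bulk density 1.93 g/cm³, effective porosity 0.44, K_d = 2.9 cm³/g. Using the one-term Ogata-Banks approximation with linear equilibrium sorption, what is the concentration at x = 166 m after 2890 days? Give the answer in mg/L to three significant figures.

Retardation factor R = 1 + ρ_b·K_d/n = 1 + 1.93 × 2.9/0.44 = 13.72.
Sorption retards both mechanisms: v_R = v/R = 0.05897 m/day, D_R = D/R = 0.003673 m²/day.
v_R·t = 0.05897 × 2890 = 170.4233 m; 2√(D_R t) = 6.516 m; argument = (166 − 170.4233)/6.516 = -0.6788.
C = C₀ × ½·erfc(-0.6788) = 1.91 × 0.8315 = 1.59 mg/L.

1.59 mg/L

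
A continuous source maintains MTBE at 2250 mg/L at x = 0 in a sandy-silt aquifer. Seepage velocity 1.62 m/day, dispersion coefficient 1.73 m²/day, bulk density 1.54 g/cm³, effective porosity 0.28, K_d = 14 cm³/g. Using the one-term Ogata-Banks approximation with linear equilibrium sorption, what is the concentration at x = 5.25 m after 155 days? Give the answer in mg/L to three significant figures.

Retardation factor R = 1 + ρ_b·K_d/n = 1 + 1.54 × 14/0.28 = 78.00.
Sorption retards both mechanisms: v_R = v/R = 0.02077 m/day, D_R = D/R = 0.02218 m²/day.
v_R·t = 0.02077 × 155 = 3.21935 m; 2√(D_R t) = 3.708 m; argument = (5.25 − 3.21935)/3.708 = 0.5476.
C = C₀ × ½·erfc(0.5476) = 2250 × 0.2193 = 493 mg/L.

493 mg/L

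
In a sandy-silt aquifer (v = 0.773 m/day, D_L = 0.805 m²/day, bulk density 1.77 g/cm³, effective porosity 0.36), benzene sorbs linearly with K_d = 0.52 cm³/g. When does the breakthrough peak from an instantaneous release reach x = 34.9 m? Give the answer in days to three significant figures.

Retardation factor R = 1 + ρ_b·K_d/n = 1 + 1.77 × 0.52/0.36 = 3.557.
Sorption retards both mechanisms: v_R = v/R = 0.2173 m/day, D_R = D/R = 0.2263 m²/day.
Peak time from v_R²t² + 2D_R t − x² = 0: t = (√(D_R² + v_R²x²) − D_R)/v_R².
√(D_R² + v_R²x²) = √(0.2263² + 0.2173² × 34.9²) = 7.587; v_R² = 0.04722.
t = (7.587 − 0.2263)/0.04722 = 156 days.

156 days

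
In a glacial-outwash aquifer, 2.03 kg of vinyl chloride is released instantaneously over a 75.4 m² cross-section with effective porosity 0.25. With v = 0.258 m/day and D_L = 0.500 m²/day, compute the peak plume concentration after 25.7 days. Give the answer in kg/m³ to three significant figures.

0.00847 kg/m³

The peak of an instantaneous 1D plume sits at x = vt; there the Gaussian factor is 1 and C_max = M/(n_e·A·√(4πDt)), where n_e·A is the pore area the mass is dissolved in.
√(4πDt) = √(4π × 0.500 × 25.7) = 12.71 m, so C_max = 2.03/(0.25 × 75.4 × 12.71) = 0.00847 kg/m³.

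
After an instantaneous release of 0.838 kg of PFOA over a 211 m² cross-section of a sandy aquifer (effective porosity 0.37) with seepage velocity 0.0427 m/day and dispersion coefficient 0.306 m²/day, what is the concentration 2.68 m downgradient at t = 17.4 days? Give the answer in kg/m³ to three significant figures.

0.00110 kg/m³

For an instantaneous plane source, C(x,t) = M/(n_e·A·√(4πDt)) · exp(−(x−vt)²/(4Dt)), with n_e·A the pore (flow) area.
Plume center vt = 0.0427 × 17.4 = 0.74298 m, so the well at 2.68 m is 1.93702 m downgradient of the peak.
√(4πDt) = 8.180 m, giving peak height M/(n_e·A·√(4πDt)) = 0.838/(0.37 × 211 × 8.180) = 0.001312 kg/m³.
(x−vt)²/(4Dt) = (1.93702)²/(4 × 0.306 × 17.4) = 0.1762; exp(−0.1762) = 0.8385.
C = 0.001312 × 0.8385 = 0.00110 kg/m³.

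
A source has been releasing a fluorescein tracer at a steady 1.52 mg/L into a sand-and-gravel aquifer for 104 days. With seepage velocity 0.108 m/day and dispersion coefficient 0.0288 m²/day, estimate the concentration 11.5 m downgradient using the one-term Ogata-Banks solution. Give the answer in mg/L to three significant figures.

0.694 mg/L

For a continuous step input, C/C₀ ≈ ½·erfc((x−vt)/(2√(Dt))).
vt = 0.108 × 104 = 11.232 m and 2√(Dt) = 2√(0.0288 × 104) = 3.461 m.
Argument (x−vt)/(2√(Dt)) = (11.5 − 11.232)/3.461 = 0.07743; ½·erfc(0.07743) = 0.4564.
C = 1.52 × 0.4564 = 0.694 mg/L.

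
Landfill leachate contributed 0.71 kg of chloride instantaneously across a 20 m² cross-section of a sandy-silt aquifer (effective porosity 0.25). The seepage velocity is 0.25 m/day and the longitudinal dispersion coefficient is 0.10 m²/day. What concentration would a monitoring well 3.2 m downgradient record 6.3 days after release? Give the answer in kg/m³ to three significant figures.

0.0177 kg/m³

For an instantaneous plane source, C(x,t) = M/(n_e·A·√(4πDt)) · exp(−(x−vt)²/(4Dt)), with n_e·A the pore (flow) area.
Plume center vt = 0.25 × 6.3 = 1.575 m, so the well at 3.2 m is 1.625 m downgradient of the peak.
√(4πDt) = 2.814 m, giving peak height M/(n_e·A·√(4πDt)) = 0.71/(0.25 × 20 × 2.814) = 0.05046 kg/m³.
(x−vt)²/(4Dt) = (1.625)²/(4 × 0.10 × 6.3) = 1.048; exp(−1.048) = 0.3506.
C = 0.05046 × 0.3506 = 0.0177 kg/m³.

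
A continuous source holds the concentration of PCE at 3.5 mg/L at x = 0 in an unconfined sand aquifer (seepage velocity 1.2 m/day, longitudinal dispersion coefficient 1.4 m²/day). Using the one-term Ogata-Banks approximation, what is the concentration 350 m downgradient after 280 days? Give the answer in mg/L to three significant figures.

For a continuous step input, C/C₀ ≈ ½·erfc((x−vt)/(2√(Dt))).
vt = 1.2 × 280 = 336 m and 2√(Dt) = 2√(1.4 × 280) = 39.60 m.
Argument (x−vt)/(2√(Dt)) = (350 − 336)/39.60 = 0.3535; ½·erfc(0.3535) = 0.3086.
C = 3.5 × 0.3086 = 1.08 mg/L.

1.08 mg/L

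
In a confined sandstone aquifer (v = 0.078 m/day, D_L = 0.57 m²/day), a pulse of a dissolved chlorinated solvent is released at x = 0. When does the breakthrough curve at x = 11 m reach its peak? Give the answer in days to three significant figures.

For the 1D instantaneous-source solution, setting ∂C/∂t = 0 at fixed x gives v²t² + 2Dt − x² = 0, so t = (√(D² + v²x²) − D)/v².
√(D² + v²x²) = √(0.57² + 0.078² × 11²) = 1.030; v² = 0.006084.
t = (1.030 − 0.57)/0.006084 = 75.6 days (vs. the pure-advection estimate x/v = 141 d).

75.6 days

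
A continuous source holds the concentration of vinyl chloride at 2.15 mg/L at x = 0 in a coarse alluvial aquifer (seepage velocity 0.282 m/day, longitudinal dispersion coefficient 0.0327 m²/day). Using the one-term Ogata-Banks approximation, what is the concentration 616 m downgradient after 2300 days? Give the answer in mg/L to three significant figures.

2.14 mg/L

For a continuous step input, C/C₀ ≈ ½·erfc((x−vt)/(2√(Dt))).
vt = 0.282 × 2300 = 648.6 m and 2√(Dt) = 2√(0.0327 × 2300) = 17.34 m.
Argument (x−vt)/(2√(Dt)) = (616 − 648.6)/17.34 = -1.880; ½·erfc(-1.880) = 0.9961.
C = 2.15 × 0.9961 = 2.14 mg/L.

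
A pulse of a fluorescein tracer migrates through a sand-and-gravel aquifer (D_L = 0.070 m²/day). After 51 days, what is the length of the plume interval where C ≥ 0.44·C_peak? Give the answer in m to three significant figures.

The plume is Gaussian with σ = √(2Dt) = √(2 × 0.070 × 51) = 2.672 m.
C/C_peak = exp(−Δx²/(2σ²)) = 0.44 ⇒ Δx = σ·√(−2 ln 0.44) = 2.672 × 1.281 = 3.423 m.
Width = 2Δx = 6.85 m.

6.85 m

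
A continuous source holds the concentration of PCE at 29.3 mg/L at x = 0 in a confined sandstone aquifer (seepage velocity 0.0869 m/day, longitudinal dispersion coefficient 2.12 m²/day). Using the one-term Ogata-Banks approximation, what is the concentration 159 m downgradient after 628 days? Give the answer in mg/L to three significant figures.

0.630 mg/L

For a continuous step input, C/C₀ ≈ ½·erfc((x−vt)/(2√(Dt))).
vt = 0.0869 × 628 = 54.5732 m and 2√(Dt) = 2√(2.12 × 628) = 72.98 m.
Argument (x−vt)/(2√(Dt)) = (159 − 54.5732)/72.98 = 1.431; ½·erfc(1.431) = 0.02150.
C = 29.3 × 0.02150 = 0.630 mg/L.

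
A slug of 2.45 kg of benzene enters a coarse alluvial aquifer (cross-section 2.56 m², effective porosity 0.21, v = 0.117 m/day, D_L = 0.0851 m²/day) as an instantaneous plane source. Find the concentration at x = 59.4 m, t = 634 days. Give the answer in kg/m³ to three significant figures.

For an instantaneous plane source, C(x,t) = M/(n_e·A·√(4πDt)) · exp(−(x−vt)²/(4Dt)), with n_e·A the pore (flow) area.
Plume center vt = 0.117 × 634 = 74.178 m, so the well at 59.4 m is 14.778 m upgradient of the peak.
√(4πDt) = 26.04 m, giving peak height M/(n_e·A·√(4πDt)) = 2.45/(0.21 × 2.56 × 26.04) = 0.1750 kg/m³.
(x−vt)²/(4Dt) = (-14.778)²/(4 × 0.0851 × 634) = 1.012; exp(−1.012) = 0.3635.
C = 0.1750 × 0.3635 = 0.0636 kg/m³.

0.0636 kg/m³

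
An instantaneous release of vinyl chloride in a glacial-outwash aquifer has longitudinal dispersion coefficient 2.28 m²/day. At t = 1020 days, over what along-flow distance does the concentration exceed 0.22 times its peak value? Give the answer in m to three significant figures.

The plume is Gaussian with σ = √(2Dt) = √(2 × 2.28 × 1020) = 68.20 m.
C/C_peak = exp(−Δx²/(2σ²)) = 0.22 ⇒ Δx = σ·√(−2 ln 0.22) = 68.20 × 1.740 = 118.7 m.
Width = 2Δx = 237 m.

237 m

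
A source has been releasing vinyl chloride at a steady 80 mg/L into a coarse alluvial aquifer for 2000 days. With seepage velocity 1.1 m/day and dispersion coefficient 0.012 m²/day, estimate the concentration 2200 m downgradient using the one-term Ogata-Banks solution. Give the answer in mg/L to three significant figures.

For a continuous step input, C/C₀ ≈ ½·erfc((x−vt)/(2√(Dt))).
vt = 1.1 × 2000 = 2200 m and 2√(Dt) = 2√(0.012 × 2000) = 9.798 m.
Argument (x−vt)/(2√(Dt)) = (2200 − 2200)/9.798 = 0; ½·erfc(0) = 0.5000.
C = 80 × 0.5000 = 40.0 mg/L.

40.0 mg/L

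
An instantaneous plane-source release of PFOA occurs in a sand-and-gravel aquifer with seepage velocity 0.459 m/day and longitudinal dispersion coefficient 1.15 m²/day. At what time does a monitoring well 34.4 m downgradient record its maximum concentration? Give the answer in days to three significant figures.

69.7 days

For the 1D instantaneous-source solution, setting ∂C/∂t = 0 at fixed x gives v²t² + 2Dt − x² = 0, so t = (√(D² + v²x²) − D)/v².
√(D² + v²x²) = √(1.15² + 0.459² × 34.4²) = 15.83; v² = 0.210681.
t = (15.83 − 1.15)/0.210681 = 69.7 days (vs. the pure-advection estimate x/v = 74.9 d).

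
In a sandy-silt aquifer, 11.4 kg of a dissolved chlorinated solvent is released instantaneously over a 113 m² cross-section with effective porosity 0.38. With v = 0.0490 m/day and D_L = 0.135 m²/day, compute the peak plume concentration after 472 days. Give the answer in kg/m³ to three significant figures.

0.00938 kg/m³

The peak of an instantaneous 1D plume sits at x = vt; there the Gaussian factor is 1 and C_max = M/(n_e·A·√(4πDt)), where n_e·A is the pore area the mass is dissolved in.
√(4πDt) = √(4π × 0.135 × 472) = 28.30 m, so C_max = 11.4/(0.38 × 113 × 28.30) = 0.00938 kg/m³.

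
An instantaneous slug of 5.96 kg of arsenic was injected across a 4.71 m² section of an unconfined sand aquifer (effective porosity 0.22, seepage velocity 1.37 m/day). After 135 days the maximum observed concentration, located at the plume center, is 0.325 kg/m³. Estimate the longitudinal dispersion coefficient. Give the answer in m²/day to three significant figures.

0.185 m²/day

At the plume center C_max = M/(n_e·A·√(4πDt)), so D = M²/(4πt·(n_e·A·C_max)²).
n_e·A·C_max = 0.22 × 4.71 × 0.325 = 0.3368 kg/m.
D = 5.96²/(4π × 135 × 0.3368²) = 0.185 m²/day.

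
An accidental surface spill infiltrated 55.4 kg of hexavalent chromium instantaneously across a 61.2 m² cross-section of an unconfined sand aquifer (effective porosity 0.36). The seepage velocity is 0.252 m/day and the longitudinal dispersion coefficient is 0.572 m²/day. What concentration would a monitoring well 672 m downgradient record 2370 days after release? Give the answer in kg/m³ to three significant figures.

0.00687 kg/m³

For an instantaneous plane source, C(x,t) = M/(n_e·A·√(4πDt)) · exp(−(x−vt)²/(4Dt)), with n_e·A the pore (flow) area.
Plume center vt = 0.252 × 2370 = 597.24 m, so the well at 672 m is 74.76 m downgradient of the peak.
√(4πDt) = 130.5 m, giving peak height M/(n_e·A·√(4πDt)) = 55.4/(0.36 × 61.2 × 130.5) = 0.01927 kg/m³.
(x−vt)²/(4Dt) = (74.76)²/(4 × 0.572 × 2370) = 1.031; exp(−1.031) = 0.3567.
C = 0.01927 × 0.3567 = 0.00687 kg/m³.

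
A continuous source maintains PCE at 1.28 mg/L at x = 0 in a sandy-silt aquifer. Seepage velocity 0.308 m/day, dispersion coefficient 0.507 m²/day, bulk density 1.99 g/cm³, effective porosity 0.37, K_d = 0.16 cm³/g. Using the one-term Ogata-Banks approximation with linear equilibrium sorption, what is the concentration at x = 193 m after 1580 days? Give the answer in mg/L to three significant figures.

1.27 mg/L

Retardation factor R = 1 + ρ_b·K_d/n = 1 + 1.99 × 0.16/0.37 = 1.861.
Sorption retards both mechanisms: v_R = v/R = 0.1655 m/day, D_R = D/R = 0.2724 m²/day.
v_R·t = 0.1655 × 1580 = 261.49 m; 2√(D_R t) = 41.49 m; argument = (193 − 261.49)/41.49 = -1.651.
C = C₀ × ½·erfc(-1.651) = 1.28 × 0.9902 = 1.27 mg/L.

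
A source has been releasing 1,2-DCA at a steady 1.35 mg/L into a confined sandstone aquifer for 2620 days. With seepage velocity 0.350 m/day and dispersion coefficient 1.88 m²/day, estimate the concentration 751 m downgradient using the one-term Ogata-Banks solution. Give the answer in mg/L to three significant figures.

For a continuous step input, C/C₀ ≈ ½·erfc((x−vt)/(2√(Dt))).
vt = 0.350 × 2620 = 917 m and 2√(Dt) = 2√(1.88 × 2620) = 140.4 m.
Argument (x−vt)/(2√(Dt)) = (751 − 917)/140.4 = -1.182; ½·erfc(-1.182) = 0.9527.
C = 1.35 × 0.9527 = 1.29 mg/L.

1.29 mg/L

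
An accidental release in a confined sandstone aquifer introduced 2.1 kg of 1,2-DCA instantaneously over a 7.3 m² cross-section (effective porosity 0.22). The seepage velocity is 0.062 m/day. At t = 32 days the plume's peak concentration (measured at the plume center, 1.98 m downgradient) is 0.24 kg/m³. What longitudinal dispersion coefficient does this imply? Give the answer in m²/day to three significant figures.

At the plume center C_max = M/(n_e·A·√(4πDt)), so D = M²/(4πt·(n_e·A·C_max)²).
n_e·A·C_max = 0.22 × 7.3 × 0.24 = 0.3854 kg/m.
D = 2.1²/(4π × 32 × 0.3854²) = 0.0738 m²/day.

0.0738 m²/day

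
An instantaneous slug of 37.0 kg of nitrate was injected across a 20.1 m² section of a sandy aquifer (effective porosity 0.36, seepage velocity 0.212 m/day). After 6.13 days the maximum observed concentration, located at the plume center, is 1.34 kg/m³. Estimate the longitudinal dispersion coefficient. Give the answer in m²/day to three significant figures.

At the plume center C_max = M/(n_e·A·√(4πDt)), so D = M²/(4πt·(n_e·A·C_max)²).
n_e·A·C_max = 0.36 × 20.1 × 1.34 = 9.696 kg/m.
D = 37.0²/(4π × 6.13 × 9.696²) = 0.189 m²/day.

0.189 m²/day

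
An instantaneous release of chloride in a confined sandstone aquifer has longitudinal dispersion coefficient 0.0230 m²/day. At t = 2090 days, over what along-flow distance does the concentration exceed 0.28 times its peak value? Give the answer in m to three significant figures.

31.3 m

The plume is Gaussian with σ = √(2Dt) = √(2 × 0.0230 × 2090) = 9.805 m.
C/C_peak = exp(−Δx²/(2σ²)) = 0.28 ⇒ Δx = σ·√(−2 ln 0.28) = 9.805 × 1.596 = 15.65 m.
Width = 2Δx = 31.3 m.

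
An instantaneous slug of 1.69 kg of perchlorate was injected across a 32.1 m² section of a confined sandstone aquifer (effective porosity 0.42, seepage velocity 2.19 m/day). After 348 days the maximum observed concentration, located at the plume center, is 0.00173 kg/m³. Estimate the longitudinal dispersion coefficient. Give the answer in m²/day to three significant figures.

At the plume center C_max = M/(n_e·A·√(4πDt)), so D = M²/(4πt·(n_e·A·C_max)²).
n_e·A·C_max = 0.42 × 32.1 × 0.00173 = 0.02332 kg/m.
D = 1.69²/(4π × 348 × 0.02332²) = 1.20 m²/day.

1.20 m²/day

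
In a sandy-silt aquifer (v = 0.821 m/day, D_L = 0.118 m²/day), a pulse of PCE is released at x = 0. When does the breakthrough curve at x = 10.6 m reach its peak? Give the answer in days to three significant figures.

For the 1D instantaneous-source solution, setting ∂C/∂t = 0 at fixed x gives v²t² + 2Dt − x² = 0, so t = (√(D² + v²x²) − D)/v².
√(D² + v²x²) = √(0.118² + 0.821² × 10.6²) = 8.703; v² = 0.674041.
t = (8.703 − 0.118)/0.674041 = 12.7 days (vs. the pure-advection estimate x/v = 12.9 d).

12.7 days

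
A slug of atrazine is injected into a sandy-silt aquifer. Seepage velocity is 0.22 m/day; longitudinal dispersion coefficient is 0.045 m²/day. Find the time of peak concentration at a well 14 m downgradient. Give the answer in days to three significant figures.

62.7 days

For the 1D instantaneous-source solution, setting ∂C/∂t = 0 at fixed x gives v²t² + 2Dt − x² = 0, so t = (√(D² + v²x²) − D)/v².
√(D² + v²x²) = √(0.045² + 0.22² × 14²) = 3.080; v² = 0.0484.
t = (3.080 − 0.045)/0.0484 = 62.7 days (vs. the pure-advection estimate x/v = 63.6 d).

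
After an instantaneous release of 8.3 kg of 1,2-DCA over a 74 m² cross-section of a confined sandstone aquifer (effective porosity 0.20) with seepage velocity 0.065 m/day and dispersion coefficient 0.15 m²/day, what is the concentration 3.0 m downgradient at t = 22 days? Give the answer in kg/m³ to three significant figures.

0.0723 kg/m³

For an instantaneous plane source, C(x,t) = M/(n_e·A·√(4πDt)) · exp(−(x−vt)²/(4Dt)), with n_e·A the pore (flow) area.
Plume center vt = 0.065 × 22 = 1.43 m, so the well at 3.0 m is 1.57 m downgradient of the peak.
√(4πDt) = 6.440 m, giving peak height M/(n_e·A·√(4πDt)) = 8.3/(0.20 × 74 × 6.440) = 0.08708 kg/m³.
(x−vt)²/(4Dt) = (1.57)²/(4 × 0.15 × 22) = 0.1867; exp(−0.1867) = 0.8297.
C = 0.08708 × 0.8297 = 0.0723 kg/m³.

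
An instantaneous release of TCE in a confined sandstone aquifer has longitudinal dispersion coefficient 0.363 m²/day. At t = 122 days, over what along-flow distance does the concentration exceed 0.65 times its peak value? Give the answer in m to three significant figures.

The plume is Gaussian with σ = √(2Dt) = √(2 × 0.363 × 122) = 9.411 m.
C/C_peak = exp(−Δx²/(2σ²)) = 0.65 ⇒ Δx = σ·√(−2 ln 0.65) = 9.411 × 0.9282 = 8.735 m.
Width = 2Δx = 17.5 m.

17.5 m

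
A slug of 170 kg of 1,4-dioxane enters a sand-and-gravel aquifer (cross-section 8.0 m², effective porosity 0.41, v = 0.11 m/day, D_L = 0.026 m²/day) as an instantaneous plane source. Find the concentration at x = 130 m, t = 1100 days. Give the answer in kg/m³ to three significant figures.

1.35 kg/m³

For an instantaneous plane source, C(x,t) = M/(n_e·A·√(4πDt)) · exp(−(x−vt)²/(4Dt)), with n_e·A the pore (flow) area.
Plume center vt = 0.11 × 1100 = 121 m, so the well at 130 m is 9 m downgradient of the peak.
√(4πDt) = 18.96 m, giving peak height M/(n_e·A·√(4πDt)) = 170/(0.41 × 8.0 × 18.96) = 2.734 kg/m³.
(x−vt)²/(4Dt) = (9)²/(4 × 0.026 × 1100) = 0.7080; exp(−0.7080) = 0.4926.
C = 2.734 × 0.4926 = 1.35 kg/m³.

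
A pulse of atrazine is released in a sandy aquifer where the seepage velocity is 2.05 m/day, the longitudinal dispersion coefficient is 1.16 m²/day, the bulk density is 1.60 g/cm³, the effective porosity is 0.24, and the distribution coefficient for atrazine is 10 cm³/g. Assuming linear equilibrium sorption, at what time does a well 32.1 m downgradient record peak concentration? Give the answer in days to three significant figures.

Retardation factor R = 1 + ρ_b·K_d/n = 1 + 1.60 × 10/0.24 = 67.67.
Sorption retards both mechanisms: v_R = v/R = 0.03029 m/day, D_R = D/R = 0.01714 m²/day.
Peak time from v_R²t² + 2D_R t − x² = 0: t = (√(D_R² + v_R²x²) − D_R)/v_R².
√(D_R² + v_R²x²) = √(0.01714² + 0.03029² × 32.1²) = 0.9725; v_R² = 0.0009175.
t = (0.9725 − 0.01714)/0.0009175 = 1040 days.

1040 days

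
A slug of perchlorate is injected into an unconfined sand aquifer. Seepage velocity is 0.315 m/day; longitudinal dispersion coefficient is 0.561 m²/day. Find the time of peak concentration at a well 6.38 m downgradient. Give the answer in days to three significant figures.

15.4 days

For the 1D instantaneous-source solution, setting ∂C/∂t = 0 at fixed x gives v²t² + 2Dt − x² = 0, so t = (√(D² + v²x²) − D)/v².
√(D² + v²x²) = √(0.561² + 0.315² × 6.38²) = 2.087; v² = 0.099225.
t = (2.087 − 0.561)/0.099225 = 15.4 days (vs. the pure-advection estimate x/v = 20.3 d).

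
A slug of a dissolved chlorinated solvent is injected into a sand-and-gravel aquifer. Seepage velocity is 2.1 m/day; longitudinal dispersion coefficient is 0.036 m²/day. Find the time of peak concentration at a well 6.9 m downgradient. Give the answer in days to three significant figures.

3.28 days

For the 1D instantaneous-source solution, setting ∂C/∂t = 0 at fixed x gives v²t² + 2Dt − x² = 0, so t = (√(D² + v²x²) − D)/v².
√(D² + v²x²) = √(0.036² + 2.1² × 6.9²) = 14.49; v² = 4.41.
t = (14.49 − 0.036)/4.41 = 3.28 days (vs. the pure-advection estimate x/v = 3.29 d).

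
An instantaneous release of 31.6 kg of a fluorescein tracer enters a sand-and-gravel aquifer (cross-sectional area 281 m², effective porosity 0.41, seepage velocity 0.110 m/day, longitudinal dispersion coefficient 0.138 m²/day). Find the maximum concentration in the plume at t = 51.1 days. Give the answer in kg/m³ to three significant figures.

0.0291 kg/m³

The peak of an instantaneous 1D plume sits at x = vt; there the Gaussian factor is 1 and C_max = M/(n_e·A·√(4πDt)), where n_e·A is the pore area the mass is dissolved in.
√(4πDt) = √(4π × 0.138 × 51.1) = 9.414 m, so C_max = 31.6/(0.41 × 281 × 9.414) = 0.0291 kg/m³.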